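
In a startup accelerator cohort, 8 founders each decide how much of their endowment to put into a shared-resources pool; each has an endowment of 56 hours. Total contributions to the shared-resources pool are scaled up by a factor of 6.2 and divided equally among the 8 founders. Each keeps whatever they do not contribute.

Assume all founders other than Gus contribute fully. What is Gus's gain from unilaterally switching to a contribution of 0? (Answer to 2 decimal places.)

12.60 hours

Switching from a contribution of 56 to 0 lets Gus keep an extra 56 hours, but lowers the shared-resources pool by 56, which costs Gus their own share of that drop: 6.2/8 × 56 = 43.40.
Net gain = 56 − 43.40 = 12.60. The private return per contributed unit (0.7750) is below 1, so free-riding is indeed the best response regardless of what the others do.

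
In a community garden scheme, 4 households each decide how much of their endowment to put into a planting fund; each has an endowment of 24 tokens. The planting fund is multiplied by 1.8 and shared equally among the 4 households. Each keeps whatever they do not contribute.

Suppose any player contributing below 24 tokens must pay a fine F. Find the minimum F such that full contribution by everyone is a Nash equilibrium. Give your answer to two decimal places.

Given the others contribute fully, the best deviation is to contribute 0 (any partial contribution still incurs the fine and gives up units whose private return 0.4500 is below 1).
Deviating from 24 to 0 saves 24 tokens but forfeits the deviator's share of the drop in the planting fund: 1.8/4 × 24 = 10.80.
So the deviation gain is 24 − 10.80 = 13.20, and the fine must be at least 13.20 tokens to wipe it out.

13.20 tokens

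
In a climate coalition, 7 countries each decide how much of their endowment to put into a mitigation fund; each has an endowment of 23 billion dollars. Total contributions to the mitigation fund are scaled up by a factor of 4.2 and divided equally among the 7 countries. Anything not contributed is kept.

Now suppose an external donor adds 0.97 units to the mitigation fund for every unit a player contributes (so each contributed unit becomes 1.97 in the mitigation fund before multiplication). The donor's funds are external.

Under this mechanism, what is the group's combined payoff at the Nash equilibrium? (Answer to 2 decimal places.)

The effective private return per unit is now 4.2 × 1.97 / 7 = 1.1820 > 1, so every player's dominant strategy flips to full contribution.
At the Nash equilibrium everyone contributes 23. Group total payoff = 4.2 × 1.97 × 161 = 1332.11.

1332.11 billion dollars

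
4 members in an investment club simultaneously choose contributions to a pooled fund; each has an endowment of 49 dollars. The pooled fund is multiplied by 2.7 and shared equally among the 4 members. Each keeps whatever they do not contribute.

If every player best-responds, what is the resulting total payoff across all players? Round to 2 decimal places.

196.00 dollars

Each contributed unit returns 2.7/4 = 0.6750 to its contributor — below 1 — so contributing 0 is dominant for every player. At the Nash equilibrium everyone keeps their 49, and the group total is 4 × 49 = 196.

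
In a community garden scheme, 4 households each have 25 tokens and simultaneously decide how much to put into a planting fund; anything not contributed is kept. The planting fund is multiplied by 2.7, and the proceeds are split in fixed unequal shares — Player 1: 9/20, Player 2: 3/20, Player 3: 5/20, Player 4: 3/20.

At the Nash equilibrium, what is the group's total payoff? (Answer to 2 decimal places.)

142.50 tokens

A player with share s gets back 2.7·s per unit contributed, so full contribution is dominant for anyone with s > 1/2.7 = 0.3704 and zero contribution is dominant for anyone below.
Player 1 alone (share 9/20) is above the threshold, contributing 25; the remaining 3 contribute 0. Total contributed: 25.
The planting fund pays out 2.7 × 25 = 67.50 in total (split across the unequal shares, but the aggregate is all that matters for the group sum).
The 3 free-riders keep 25 each, adding 75. Group total = 75 + 67.50 = 142.50.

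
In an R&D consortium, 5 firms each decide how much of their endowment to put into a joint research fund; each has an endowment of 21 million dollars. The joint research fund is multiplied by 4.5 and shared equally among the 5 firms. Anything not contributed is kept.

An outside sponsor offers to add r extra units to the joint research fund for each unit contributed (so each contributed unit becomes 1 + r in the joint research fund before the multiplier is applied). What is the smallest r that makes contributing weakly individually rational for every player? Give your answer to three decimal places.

0.111

With matching at rate r, one contributed unit becomes (1 + r) in the joint research fund and returns 4.5 × (1 + r) / 5 to the contributor.
Setting this equal to 1: 1 + r = 5/4.5 = 1.1111.
So the minimum matching rate is r = 1.1111 − 1 = 0.111.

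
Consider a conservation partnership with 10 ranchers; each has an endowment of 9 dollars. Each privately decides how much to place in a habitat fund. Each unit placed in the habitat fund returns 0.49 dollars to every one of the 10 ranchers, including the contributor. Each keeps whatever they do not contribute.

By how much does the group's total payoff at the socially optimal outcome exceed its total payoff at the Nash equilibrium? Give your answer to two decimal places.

The private return per contributed unit is 0.49 < 1, so contributing 0 is dominant for every player. At the Nash equilibrium everyone keeps their 9, and the group total is 10 × 9 = 90.
Each contributed unit returns 4.900 to the group as a whole (0.49 to each of 10 players), which exceeds 1, so the social optimum is full contribution: group total = 4.900 × 90 = 441.00.
Efficiency loss = 441.00 − 90 = 351.00.

351.00 dollars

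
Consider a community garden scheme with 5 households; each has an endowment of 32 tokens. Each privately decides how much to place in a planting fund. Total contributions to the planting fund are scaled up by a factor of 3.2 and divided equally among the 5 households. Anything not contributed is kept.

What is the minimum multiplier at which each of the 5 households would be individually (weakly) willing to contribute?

A contributed unit returns (multiplier)/5 to its contributor.
This reaches 1 exactly when the multiplier is 5.

5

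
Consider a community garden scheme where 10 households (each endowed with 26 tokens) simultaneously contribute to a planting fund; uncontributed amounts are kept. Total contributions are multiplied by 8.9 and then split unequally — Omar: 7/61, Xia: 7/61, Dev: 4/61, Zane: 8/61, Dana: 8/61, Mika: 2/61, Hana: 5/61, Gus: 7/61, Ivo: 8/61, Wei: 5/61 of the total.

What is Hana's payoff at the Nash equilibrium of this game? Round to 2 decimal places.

A player with share s gets back 8.9·s per unit contributed, so full contribution is dominant for anyone with s > 1/8.9 = 0.1124 and zero contribution is dominant for anyone below.
Omar, Xia, Zane, Dana, Gus and Ivo clear that bar, contributing 26 each; the remaining 4 contribute 0. Total contributed: 156.
Hana keeps 26 and receives 8.9 × 156 × 5/61 = 113.80 from the planting fund, for a payoff of 139.80.

139.80 tokens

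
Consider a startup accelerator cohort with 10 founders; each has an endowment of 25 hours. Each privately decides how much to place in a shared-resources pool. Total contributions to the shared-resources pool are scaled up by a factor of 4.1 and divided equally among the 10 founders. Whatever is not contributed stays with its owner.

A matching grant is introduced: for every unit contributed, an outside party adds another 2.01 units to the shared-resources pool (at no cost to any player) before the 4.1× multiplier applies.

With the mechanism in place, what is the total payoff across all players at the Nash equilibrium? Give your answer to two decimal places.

The effective private return per unit is now 4.1 × 3.01 / 10 = 1.2341 > 1, so every player's dominant strategy flips to full contribution.
So the Nash equilibrium is full contribution by all 10; the group earns 4.1 × 3.01 × 250 = 3085.25.

3085.25 hours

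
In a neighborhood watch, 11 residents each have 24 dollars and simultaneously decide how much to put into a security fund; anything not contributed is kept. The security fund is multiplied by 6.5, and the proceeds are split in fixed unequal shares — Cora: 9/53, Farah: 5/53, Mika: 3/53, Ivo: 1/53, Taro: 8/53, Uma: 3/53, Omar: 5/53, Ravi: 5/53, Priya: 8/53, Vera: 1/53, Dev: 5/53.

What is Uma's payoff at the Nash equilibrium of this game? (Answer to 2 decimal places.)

A player with share s gets back 6.5·s per unit contributed, so full contribution is dominant for anyone with s > 1/6.5 = 0.1538 and zero contribution is dominant for anyone below.
The only share above 0.1538 is Cora's 9/53, contributing 24; the remaining 10 contribute 0. Total contributed: 24.
Uma keeps 24 and receives 6.5 × 24 × 3/53 = 8.83 from the security fund, for a payoff of 32.83.

32.83 dollars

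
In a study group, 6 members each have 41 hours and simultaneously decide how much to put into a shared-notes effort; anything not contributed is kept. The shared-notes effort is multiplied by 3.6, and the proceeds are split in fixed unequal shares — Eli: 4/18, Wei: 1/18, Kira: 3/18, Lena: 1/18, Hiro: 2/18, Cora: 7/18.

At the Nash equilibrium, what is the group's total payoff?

A player with share s gets back 3.6·s per unit contributed, so full contribution is dominant for anyone with s > 1/3.6 = 0.2778 and zero contribution is dominant for anyone below.
Only Cora (7/18) clears that bar, contributing 41; the remaining 5 contribute 0. Total contributed: 41.
The shared-notes effort pays out 3.6 × 41 = 147.60 in total (split across the unequal shares, but the aggregate is all that matters for the group sum).
The 5 free-riders keep 41 each, adding 205. Group total = 205 + 147.60 = 352.60.

352.60 hours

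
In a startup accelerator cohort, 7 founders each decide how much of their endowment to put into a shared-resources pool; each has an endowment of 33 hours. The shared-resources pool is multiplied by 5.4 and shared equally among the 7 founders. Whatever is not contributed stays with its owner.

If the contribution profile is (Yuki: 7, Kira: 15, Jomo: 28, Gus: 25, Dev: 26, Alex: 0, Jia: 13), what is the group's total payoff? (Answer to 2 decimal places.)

Total contributed: 7 + 15 + 28 + 25 + 26 + 0 + 13 = 114; total kept: 7 × 33 − 114 = 117.
The shared-resources pool pays out 5.4 × 114 = 615.60 in aggregate.
Group total = 117 + 615.60 = 732.60.

732.60 hours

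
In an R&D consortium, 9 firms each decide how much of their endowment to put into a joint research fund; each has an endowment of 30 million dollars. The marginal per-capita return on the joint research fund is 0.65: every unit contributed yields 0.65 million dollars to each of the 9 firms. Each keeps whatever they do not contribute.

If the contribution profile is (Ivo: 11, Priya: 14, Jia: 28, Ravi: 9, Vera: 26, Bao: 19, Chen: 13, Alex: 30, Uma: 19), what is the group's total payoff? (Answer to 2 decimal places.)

Total contributed: 11 + 14 + 28 + 9 + 26 + 19 + 13 + 30 + 19 = 169; total kept: 9 × 30 − 169 = 101.
The joint research fund pays out 0.65 × 9 × 169 = 988.65 in aggregate.
Group total = 101 + 988.65 = 1089.65.

1089.65 million dollars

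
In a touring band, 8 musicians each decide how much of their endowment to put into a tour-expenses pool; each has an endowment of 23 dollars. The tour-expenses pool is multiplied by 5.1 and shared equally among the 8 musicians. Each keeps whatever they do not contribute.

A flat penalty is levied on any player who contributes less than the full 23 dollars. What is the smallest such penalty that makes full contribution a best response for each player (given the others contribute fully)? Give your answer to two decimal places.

Given the others contribute fully, the best deviation is to contribute 0 (any partial contribution still incurs the fine and gives up units whose private return 0.6375 is below 1).
Deviating from 23 to 0 saves 23 dollars but forfeits the deviator's share of the drop in the tour-expenses pool: 5.1/8 × 23 = 14.66.
So the deviation gain is 23 − 14.66 = 8.34, and the fine must be at least 8.34 dollars to wipe it out.

8.34 dollars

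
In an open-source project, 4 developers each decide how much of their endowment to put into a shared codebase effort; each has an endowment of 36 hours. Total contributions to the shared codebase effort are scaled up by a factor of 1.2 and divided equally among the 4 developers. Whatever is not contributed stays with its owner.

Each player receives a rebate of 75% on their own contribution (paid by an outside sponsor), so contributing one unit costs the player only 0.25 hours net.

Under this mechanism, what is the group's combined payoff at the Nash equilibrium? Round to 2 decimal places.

Under the mechanism each unit contributed yields (1.2/4) / 0.25 = 1.2000 back to its contributor per unit of net cost, which exceeds 1, making full contribution the dominant choice for everyone.
At the Nash equilibrium everyone contributes 36. Group total payoff = 4 × (36 × 0.75 + 1.2 × 36) = 280.80.

280.80 hours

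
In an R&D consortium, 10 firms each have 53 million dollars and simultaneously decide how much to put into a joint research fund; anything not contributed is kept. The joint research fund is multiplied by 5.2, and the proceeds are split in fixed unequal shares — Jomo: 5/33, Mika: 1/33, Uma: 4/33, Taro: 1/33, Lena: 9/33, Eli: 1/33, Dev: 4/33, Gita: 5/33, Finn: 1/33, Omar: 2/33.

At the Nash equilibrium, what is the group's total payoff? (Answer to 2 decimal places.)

A player with share s gets back 5.2·s per unit contributed, so full contribution is dominant for anyone with s > 1/5.2 = 0.1923 and zero contribution is dominant for anyone below.
Only Lena (9/33) clears that bar, contributing 53; the remaining 9 contribute 0. Total contributed: 53.
The joint research fund pays out 5.2 × 53 = 275.60 in total (split across the unequal shares, but the aggregate is all that matters for the group sum).
The 9 free-riders keep 53 each, adding 477. Group total = 477 + 275.60 = 752.60.

752.60 million dollars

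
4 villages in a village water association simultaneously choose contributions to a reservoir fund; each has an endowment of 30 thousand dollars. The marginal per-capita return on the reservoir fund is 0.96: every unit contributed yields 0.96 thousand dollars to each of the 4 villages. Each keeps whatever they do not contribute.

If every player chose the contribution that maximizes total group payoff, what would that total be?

460.80 thousand dollars

Each contributed unit returns 3.840 to the group as a whole (0.96 to each of 4 players), which exceeds 1, so the social optimum is full contribution: group total = 3.840 × 120 = 460.80.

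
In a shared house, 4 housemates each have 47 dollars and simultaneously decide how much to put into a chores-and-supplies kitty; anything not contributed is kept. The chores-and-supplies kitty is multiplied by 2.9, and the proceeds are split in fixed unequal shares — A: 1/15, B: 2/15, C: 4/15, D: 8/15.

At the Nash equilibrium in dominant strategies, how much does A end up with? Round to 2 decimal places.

A player with share s gets back 2.9·s per unit contributed, so full contribution is dominant for anyone with s > 1/2.9 = 0.3448 and zero contribution is dominant for anyone below.
The only share above 0.3448 is D's 8/15, contributing 47; the remaining 3 contribute 0. Total contributed: 47.
A keeps 47 and receives 2.9 × 47 × 1/15 = 9.09 from the chores-and-supplies kitty, for a payoff of 56.09.

56.09 dollars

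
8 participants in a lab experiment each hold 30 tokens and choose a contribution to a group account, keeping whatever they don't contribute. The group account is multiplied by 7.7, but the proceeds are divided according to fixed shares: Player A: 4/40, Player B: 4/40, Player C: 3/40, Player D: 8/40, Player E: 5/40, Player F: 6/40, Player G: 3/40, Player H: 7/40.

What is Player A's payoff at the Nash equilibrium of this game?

For player j, contributing a unit is worthwhile iff 7.7 × (j's share) ≥ 1, i.e. iff j's share is at least 0.1299.
The shares above 0.1299 belong to Player D, Player F and Player H, contributing 30 each; the remaining 5 contribute 0. Total contributed: 90.
Player A keeps 30 and receives 7.7 × 90 × 4/40 = 69.30 from the group account, for a payoff of 99.30.

99.30 tokens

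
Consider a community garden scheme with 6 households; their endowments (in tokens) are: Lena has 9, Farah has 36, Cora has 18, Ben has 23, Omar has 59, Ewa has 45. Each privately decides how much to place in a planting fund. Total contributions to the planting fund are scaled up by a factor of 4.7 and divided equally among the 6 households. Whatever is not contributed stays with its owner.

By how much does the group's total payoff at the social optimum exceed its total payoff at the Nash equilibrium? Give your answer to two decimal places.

The private return per contributed unit is 4.7/6 = 0.7833 < 1 for every player regardless of endowment, so the Nash equilibrium is zero contribution and the group total is Σ E_j = 9 + 36 + 18 + 23 + 59 + 45 = 190.
Each contributed unit returns 4.700 to the group, so the social optimum is full contribution by everyone: group total = 4.700 × 190 = 893.00.
Efficiency loss = (4.700 − 1) × 190 = 703.00.

703.00 tokens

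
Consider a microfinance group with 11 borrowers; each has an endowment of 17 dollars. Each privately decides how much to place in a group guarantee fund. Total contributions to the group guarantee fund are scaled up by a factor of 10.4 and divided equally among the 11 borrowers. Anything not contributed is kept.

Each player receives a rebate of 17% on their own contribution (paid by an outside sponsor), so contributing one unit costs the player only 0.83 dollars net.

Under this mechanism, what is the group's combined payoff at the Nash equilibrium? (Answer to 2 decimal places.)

The effective private return per unit is now (10.4/11) / 0.83 = 1.1391 > 1, so every player's dominant strategy flips to full contribution.
At the Nash equilibrium everyone contributes 17. Group total payoff = 11 × (17 × 0.17 + 10.4 × 17) = 1976.59.

1976.59 dollars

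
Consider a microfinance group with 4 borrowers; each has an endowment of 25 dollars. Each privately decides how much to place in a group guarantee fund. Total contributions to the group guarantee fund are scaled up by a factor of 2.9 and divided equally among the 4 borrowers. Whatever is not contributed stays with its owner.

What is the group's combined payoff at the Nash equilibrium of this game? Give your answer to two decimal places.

100.00 dollars

Each contributed unit returns 2.9/4 = 0.7250 to its contributor — below 1 — so contributing 0 is dominant for every player. At the Nash equilibrium everyone keeps their 25, and the group total is 4 × 25 = 100.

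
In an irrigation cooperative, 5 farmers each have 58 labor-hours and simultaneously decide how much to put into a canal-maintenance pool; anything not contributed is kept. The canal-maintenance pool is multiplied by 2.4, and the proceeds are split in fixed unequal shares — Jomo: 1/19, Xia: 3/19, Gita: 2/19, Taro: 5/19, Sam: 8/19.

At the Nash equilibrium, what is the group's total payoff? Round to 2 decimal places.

For player j, contributing a unit is worthwhile iff 2.4 × (j's share) ≥ 1, i.e. iff j's share is at least 0.4167.
Sam alone (share 8/19) is above the threshold, contributing 58; the remaining 4 contribute 0. Total contributed: 58.
The canal-maintenance pool pays out 2.4 × 58 = 139.20 in total (split across the unequal shares, but the aggregate is all that matters for the group sum).
The 4 free-riders keep 58 each, adding 232. Group total = 232 + 139.20 = 371.20.

371.20 labor-hours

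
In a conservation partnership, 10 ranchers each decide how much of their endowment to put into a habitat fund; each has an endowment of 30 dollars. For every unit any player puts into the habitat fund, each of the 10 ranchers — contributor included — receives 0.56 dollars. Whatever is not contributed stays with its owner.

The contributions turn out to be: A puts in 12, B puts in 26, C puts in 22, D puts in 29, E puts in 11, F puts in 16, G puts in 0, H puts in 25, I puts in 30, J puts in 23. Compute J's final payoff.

115.64 dollars

Total contributed: 12 + 26 + 22 + 29 + 11 + 16 + 0 + 25 + 30 + 23 = 194.
Each receives 0.56 × 194 = 108.64 from the habitat fund.
J keeps 30 − 23 = 7, so J's payoff is 7 + 108.64 = 115.64.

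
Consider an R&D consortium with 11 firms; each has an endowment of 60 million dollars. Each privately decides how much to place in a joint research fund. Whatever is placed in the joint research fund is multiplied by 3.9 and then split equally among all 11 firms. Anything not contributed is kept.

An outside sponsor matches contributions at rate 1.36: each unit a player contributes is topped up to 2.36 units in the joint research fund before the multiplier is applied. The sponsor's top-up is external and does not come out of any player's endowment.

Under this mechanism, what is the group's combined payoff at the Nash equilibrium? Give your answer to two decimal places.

660.00 million dollars

The effective private return is 3.9 × 2.36 / 11 = 0.8367, which is still under 1, so the mechanism doesn't change anyone's dominant strategy: zero contribution.
Everyone keeps their endowment and the group total is 11 × 60 = 660.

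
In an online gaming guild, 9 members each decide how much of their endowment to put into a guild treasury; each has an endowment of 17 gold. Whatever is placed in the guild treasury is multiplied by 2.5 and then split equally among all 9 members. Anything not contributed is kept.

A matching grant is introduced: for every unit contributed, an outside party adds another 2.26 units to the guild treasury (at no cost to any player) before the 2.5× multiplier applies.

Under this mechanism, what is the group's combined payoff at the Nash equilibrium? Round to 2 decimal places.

Even with the mechanism, each unit contributed returns only 2.5 × 3.26 / 9 = 0.9056 per unit of net cost, so contributing nothing is still dominant.
Everyone keeps their endowment and the group total is 9 × 17 = 153.

153.00 gold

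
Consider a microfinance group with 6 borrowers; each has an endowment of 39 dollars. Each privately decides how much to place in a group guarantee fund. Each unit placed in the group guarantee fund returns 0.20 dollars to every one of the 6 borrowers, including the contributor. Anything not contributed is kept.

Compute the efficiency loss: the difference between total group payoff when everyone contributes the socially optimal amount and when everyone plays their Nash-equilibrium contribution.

46.80 dollars

The private return per contributed unit is 0.20 < 1, so contributing 0 is dominant for every player. At the Nash equilibrium everyone keeps their 39, and the group total is 6 × 39 = 234.
Each contributed unit returns 1.200 to the group as a whole (0.20 to each of 6 players), which exceeds 1, so the social optimum is full contribution: group total = 1.200 × 234 = 280.80.
Efficiency loss = 280.80 − 234 = 46.80.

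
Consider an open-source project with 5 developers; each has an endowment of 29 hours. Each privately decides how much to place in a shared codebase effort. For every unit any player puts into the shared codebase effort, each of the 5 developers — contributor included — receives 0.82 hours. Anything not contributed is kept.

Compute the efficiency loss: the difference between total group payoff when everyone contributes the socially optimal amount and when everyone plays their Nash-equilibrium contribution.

449.50 hours

The private return per contributed unit is 0.82 < 1, so contributing 0 is dominant for every player. At the Nash equilibrium everyone keeps their 29, and the group total is 5 × 29 = 145.
Each contributed unit returns 4.100 to the group as a whole (0.82 to each of 5 players), which exceeds 1, so the social optimum is full contribution: group total = 4.100 × 145 = 594.50.
Efficiency loss = 594.50 − 145 = 449.50.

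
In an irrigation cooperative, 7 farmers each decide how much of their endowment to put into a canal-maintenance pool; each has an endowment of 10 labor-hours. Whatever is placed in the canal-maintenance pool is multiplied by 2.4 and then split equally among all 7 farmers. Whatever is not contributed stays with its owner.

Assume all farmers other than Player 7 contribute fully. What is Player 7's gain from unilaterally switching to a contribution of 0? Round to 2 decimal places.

Switching from a contribution of 10 to 0 lets Player 7 keep an extra 10 labor-hours, but lowers the canal-maintenance pool by 10, which costs Player 7 their own share of that drop: 2.4/7 × 10 = 3.43.
Net gain = 10 − 3.43 = 6.57. The private return per contributed unit (0.3429) is below 1, so free-riding is indeed the best response regardless of what the others do.

6.57 labor-hours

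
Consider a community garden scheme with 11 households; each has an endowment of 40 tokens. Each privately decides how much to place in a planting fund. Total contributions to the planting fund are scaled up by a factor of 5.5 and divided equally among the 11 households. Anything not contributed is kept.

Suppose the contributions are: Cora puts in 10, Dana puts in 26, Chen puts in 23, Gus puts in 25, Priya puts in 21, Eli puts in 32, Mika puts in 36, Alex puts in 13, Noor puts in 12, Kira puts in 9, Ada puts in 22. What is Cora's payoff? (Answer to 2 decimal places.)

144.50 tokens

Total contributed: 10 + 26 + 23 + 25 + 21 + 32 + 36 + 13 + 12 + 9 + 22 = 229.
Each receives 5.5 × 229 / 11 = 114.50 from the planting fund.
Cora keeps 40 − 10 = 30, so Cora's payoff is 30 + 114.50 = 144.50.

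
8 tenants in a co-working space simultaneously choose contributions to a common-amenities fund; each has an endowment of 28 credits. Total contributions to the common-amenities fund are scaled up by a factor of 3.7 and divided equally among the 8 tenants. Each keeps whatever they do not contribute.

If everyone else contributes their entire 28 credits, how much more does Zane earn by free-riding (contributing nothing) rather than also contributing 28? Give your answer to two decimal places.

Switching from a contribution of 28 to 0 lets Zane keep an extra 28 credits, but lowers the common-amenities fund by 28, which costs Zane their own share of that drop: 3.7/8 × 28 = 12.95.
Net gain = 28 − 12.95 = 15.05. The private return per contributed unit (0.4625) is below 1, so free-riding is indeed the best response regardless of what the others do.

15.05 credits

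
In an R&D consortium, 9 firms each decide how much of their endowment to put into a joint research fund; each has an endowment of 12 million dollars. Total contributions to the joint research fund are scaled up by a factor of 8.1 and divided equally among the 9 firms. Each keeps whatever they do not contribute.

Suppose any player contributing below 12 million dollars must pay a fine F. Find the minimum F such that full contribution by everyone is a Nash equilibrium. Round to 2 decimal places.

Given the others contribute fully, the best deviation is to contribute 0 (any partial contribution still incurs the fine and gives up units whose private return 0.9000 is below 1).
Deviating from 12 to 0 saves 12 million dollars but forfeits the deviator's share of the drop in the joint research fund: 8.1/9 × 12 = 10.80.
So the deviation gain is 12 − 10.80 = 1.20, and the fine must be at least 1.20 million dollars to wipe it out.

1.20 million dollars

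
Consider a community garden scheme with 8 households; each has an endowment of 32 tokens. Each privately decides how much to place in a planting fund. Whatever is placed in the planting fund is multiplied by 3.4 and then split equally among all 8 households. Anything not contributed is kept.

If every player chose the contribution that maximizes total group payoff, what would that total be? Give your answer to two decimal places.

Each contributed unit returns 3.400 to the group as a whole (0.4250 to each of 8 players), which exceeds 1, so the social optimum is full contribution: group total = 3.400 × 256 = 870.40.

870.40 tokens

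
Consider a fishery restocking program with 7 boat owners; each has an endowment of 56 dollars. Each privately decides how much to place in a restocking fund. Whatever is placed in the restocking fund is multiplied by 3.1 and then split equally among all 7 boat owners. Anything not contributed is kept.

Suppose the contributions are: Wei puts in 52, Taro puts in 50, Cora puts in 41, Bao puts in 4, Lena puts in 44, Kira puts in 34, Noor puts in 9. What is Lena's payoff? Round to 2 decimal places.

115.63 dollars

Total contributed: 52 + 50 + 41 + 4 + 44 + 34 + 9 = 234.
Each receives 3.1 × 234 / 7 = 103.63 from the restocking fund.
Lena keeps 56 − 44 = 12, so Lena's payoff is 12 + 103.63 = 115.63.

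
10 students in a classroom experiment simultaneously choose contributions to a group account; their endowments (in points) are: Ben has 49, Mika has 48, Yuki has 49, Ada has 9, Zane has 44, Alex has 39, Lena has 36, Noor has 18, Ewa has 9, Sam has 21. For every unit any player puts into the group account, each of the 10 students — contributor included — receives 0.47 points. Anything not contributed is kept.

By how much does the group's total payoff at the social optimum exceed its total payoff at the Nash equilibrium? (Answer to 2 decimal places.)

1191.40 points

The private return per contributed unit is 0.47 < 1 for everyone, so the Nash equilibrium is zero contribution and the group total is Σ E_j = 49 + 48 + 49 + 9 + 44 + 39 + 36 + 18 + 9 + 21 = 322.
Each contributed unit returns 4.700 to the group, so the social optimum is full contribution by everyone: group total = 4.700 × 322 = 1513.40.
Efficiency loss = (4.700 − 1) × 322 = 1191.40.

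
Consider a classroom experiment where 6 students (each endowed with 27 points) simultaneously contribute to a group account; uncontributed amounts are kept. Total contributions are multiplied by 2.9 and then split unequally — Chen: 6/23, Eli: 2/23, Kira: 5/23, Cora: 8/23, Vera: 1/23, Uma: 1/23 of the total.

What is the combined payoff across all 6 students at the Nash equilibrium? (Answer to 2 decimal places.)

For player j, contributing a unit is worthwhile iff 2.9 × (j's share) ≥ 1, i.e. iff j's share is at least 0.3448.
The only share above 0.3448 is Cora's 8/23, contributing 27; the remaining 5 contribute 0. Total contributed: 27.
The group account pays out 2.9 × 27 = 78.30 in total (split across the unequal shares, but the aggregate is all that matters for the group sum).
The 5 free-riders keep 27 each, adding 135. Group total = 135 + 78.30 = 213.30.

213.30 points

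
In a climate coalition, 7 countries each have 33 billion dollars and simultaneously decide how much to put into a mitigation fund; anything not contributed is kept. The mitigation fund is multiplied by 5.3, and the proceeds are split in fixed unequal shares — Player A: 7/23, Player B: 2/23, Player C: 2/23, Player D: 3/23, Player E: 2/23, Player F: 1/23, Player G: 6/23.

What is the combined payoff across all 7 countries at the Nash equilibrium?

514.80 billion dollars

Each unit j contributes comes back to j as 5.3 × (j's share), so j prefers to contribute only if that share exceeds 1/5.3 = 0.1887; otherwise keeping the unit dominates.
The shares above 0.1887 belong to Player A and Player G, contributing 33 each; the remaining 5 contribute 0. Total contributed: 66.
The mitigation fund pays out 5.3 × 66 = 349.80 in total (split across the unequal shares, but the aggregate is all that matters for the group sum).
The 5 free-riders keep 33 each, adding 165. Group total = 165 + 349.80 = 514.80.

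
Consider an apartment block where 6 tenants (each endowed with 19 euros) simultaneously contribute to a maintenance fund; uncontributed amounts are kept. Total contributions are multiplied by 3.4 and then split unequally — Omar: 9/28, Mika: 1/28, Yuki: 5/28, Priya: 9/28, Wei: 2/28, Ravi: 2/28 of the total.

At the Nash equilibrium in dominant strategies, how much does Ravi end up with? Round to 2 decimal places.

28.23 euros

A player with share s gets back 3.4·s per unit contributed, so full contribution is dominant for anyone with s > 1/3.4 = 0.2941 and zero contribution is dominant for anyone below.
Omar and Priya are above the threshold, contributing 19 each; the remaining 4 contribute 0. Total contributed: 38.
Ravi keeps 19 and receives 3.4 × 38 × 2/28 = 9.23 from the maintenance fund, for a payoff of 28.23.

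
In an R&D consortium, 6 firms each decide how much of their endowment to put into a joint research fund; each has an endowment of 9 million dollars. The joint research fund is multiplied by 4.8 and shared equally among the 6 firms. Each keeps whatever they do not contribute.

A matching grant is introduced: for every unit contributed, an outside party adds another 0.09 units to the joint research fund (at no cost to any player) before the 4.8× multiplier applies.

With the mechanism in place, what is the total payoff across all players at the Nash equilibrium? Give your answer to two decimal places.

The effective private return is 4.8 × 1.09 / 6 = 0.8720, which is still under 1, so the mechanism doesn't change anyone's dominant strategy: zero contribution.
At the Nash equilibrium no one contributes; group total payoff = 6 × 9 = 54.

54.00 million dollars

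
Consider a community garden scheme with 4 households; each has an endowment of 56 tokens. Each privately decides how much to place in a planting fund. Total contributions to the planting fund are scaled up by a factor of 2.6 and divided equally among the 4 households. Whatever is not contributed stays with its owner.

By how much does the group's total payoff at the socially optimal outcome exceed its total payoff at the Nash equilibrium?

358.40 tokens

Each contributed unit returns 2.6/4 = 0.6500 to its contributor — below 1 — so contributing 0 is dominant for every player. At the Nash equilibrium everyone keeps their 56, and the group total is 4 × 56 = 224.
Each contributed unit returns 2.600 to the group as a whole (0.6500 to each of 4 players), which exceeds 1, so the social optimum is full contribution: group total = 2.600 × 224 = 582.40.
Efficiency loss = 582.40 − 224 = 358.40.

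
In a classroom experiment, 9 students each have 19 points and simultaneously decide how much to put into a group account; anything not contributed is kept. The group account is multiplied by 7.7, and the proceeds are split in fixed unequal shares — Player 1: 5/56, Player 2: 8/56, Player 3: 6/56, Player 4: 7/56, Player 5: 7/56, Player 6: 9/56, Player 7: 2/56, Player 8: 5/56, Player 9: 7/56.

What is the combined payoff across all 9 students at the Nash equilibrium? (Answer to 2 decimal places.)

A player with share s gets back 7.7·s per unit contributed, so full contribution is dominant for anyone with s > 1/7.7 = 0.1299 and zero contribution is dominant for anyone below.
Player 2 and Player 6 are above the threshold, contributing 19 each; the remaining 7 contribute 0. Total contributed: 38.
The group account pays out 7.7 × 38 = 292.60 in total (split across the unequal shares, but the aggregate is all that matters for the group sum).
The 7 free-riders keep 19 each, adding 133. Group total = 133 + 292.60 = 425.60.

425.60 points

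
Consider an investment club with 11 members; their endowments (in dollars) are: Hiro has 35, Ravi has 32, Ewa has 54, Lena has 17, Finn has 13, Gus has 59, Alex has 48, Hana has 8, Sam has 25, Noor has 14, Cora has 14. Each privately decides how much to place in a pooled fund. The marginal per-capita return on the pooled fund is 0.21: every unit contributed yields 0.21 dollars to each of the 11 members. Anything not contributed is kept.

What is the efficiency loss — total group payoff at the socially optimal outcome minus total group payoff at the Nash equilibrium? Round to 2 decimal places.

417.89 dollars

The private return per contributed unit is 0.21 < 1 for everyone, so the Nash equilibrium is zero contribution and the group total is Σ E_j = 35 + 32 + 54 + 17 + 13 + 59 + 48 + 8 + 25 + 14 + 14 = 319.
Each contributed unit returns 2.310 to the group, so the social optimum is full contribution by everyone: group total = 2.310 × 319 = 736.89.
Efficiency loss = (2.310 − 1) × 319 = 417.89.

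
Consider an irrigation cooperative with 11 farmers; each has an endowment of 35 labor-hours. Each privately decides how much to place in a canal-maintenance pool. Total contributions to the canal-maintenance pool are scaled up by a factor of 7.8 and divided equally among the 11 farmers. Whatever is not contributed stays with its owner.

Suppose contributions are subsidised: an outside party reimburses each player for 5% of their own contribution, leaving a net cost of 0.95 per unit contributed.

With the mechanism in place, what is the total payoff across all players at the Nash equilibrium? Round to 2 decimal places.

With the mechanism, a contributed unit returns (7.8/11) / 0.95 = 0.7464 per unit of net cost — still below 1 — so contributing 0 remains dominant for every player.
Everyone keeps their endowment and the group total is 11 × 35 = 385.

385.00 labor-hours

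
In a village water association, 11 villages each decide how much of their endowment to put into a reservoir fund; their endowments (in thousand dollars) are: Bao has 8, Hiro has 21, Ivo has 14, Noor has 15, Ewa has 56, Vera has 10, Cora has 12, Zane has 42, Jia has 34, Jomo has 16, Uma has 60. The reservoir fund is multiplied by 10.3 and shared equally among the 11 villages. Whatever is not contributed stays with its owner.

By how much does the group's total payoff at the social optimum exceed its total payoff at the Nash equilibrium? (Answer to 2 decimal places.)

2678.40 thousand dollars

The private return per contributed unit is 10.3/11 = 0.9364 < 1 for every player regardless of endowment, so the Nash equilibrium is zero contribution and the group total is Σ E_j = 8 + 21 + 14 + 15 + 56 + 10 + 12 + 42 + 34 + 16 + 60 = 288.
Each contributed unit returns 10.300 to the group, so the social optimum is full contribution by everyone: group total = 10.300 × 288 = 2966.40.
Efficiency loss = (10.300 − 1) × 288 = 2678.40.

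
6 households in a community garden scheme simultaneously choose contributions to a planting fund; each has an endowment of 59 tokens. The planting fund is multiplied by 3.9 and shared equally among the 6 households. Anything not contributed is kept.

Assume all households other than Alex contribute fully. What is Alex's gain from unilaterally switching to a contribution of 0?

20.65 tokens

Switching from a contribution of 59 to 0 lets Alex keep an extra 59 tokens, but lowers the planting fund by 59, which costs Alex their own share of that drop: 3.9/6 × 59 = 38.35.
Net gain = 59 − 38.35 = 20.65. The private return per contributed unit (0.6500) is below 1, so free-riding is indeed the best response regardless of what the others do.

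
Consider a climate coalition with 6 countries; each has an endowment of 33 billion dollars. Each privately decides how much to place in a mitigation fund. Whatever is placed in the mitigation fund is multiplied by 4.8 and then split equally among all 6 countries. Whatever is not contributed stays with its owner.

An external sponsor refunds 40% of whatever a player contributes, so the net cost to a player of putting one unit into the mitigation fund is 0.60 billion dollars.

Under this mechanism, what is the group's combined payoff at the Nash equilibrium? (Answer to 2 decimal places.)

With the mechanism, a contributed unit returns (4.8/6) / 0.60 = 1.3333 per unit of net cost to the contributor — now above 1 — so contributing fully is weakly dominant for every player.
So the Nash equilibrium is full contribution by all 6; the group earns 6 × (33 × 0.40 + 4.8 × 33) = 1029.60.

1029.60 billion dollars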